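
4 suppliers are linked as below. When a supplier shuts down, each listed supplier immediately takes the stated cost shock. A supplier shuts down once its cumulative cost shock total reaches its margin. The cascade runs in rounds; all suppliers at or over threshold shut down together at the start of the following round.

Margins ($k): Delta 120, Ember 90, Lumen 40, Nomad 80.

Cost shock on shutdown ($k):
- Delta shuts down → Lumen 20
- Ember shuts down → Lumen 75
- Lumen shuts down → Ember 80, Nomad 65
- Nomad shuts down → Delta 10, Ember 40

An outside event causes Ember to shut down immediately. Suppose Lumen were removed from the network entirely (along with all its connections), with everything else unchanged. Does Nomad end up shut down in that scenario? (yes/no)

With Lumen removed:
Round 1 — Ember shuts down (initial).
No further shutdowns.

no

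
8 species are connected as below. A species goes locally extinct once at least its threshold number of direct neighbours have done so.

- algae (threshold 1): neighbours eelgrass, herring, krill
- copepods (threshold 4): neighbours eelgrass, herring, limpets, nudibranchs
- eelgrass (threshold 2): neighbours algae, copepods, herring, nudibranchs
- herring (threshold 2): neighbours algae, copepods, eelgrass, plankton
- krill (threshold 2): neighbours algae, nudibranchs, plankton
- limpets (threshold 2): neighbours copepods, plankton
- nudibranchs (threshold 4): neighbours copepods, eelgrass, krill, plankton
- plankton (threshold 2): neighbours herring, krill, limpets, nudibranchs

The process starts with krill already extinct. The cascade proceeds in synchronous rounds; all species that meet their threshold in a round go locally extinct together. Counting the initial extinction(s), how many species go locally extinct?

2

Round 1 — krill goes locally extinct (initial).
Round 2 — checking thresholds:
  algae: 1 of 3 neighbours ≥ 1, goes locally extinct.
  nudibranchs: 1 of 4 neighbours < 4, holds.
  plankton: 1 of 4 neighbours < 2, holds.
Round 3 — no new extinctions; cascade stops.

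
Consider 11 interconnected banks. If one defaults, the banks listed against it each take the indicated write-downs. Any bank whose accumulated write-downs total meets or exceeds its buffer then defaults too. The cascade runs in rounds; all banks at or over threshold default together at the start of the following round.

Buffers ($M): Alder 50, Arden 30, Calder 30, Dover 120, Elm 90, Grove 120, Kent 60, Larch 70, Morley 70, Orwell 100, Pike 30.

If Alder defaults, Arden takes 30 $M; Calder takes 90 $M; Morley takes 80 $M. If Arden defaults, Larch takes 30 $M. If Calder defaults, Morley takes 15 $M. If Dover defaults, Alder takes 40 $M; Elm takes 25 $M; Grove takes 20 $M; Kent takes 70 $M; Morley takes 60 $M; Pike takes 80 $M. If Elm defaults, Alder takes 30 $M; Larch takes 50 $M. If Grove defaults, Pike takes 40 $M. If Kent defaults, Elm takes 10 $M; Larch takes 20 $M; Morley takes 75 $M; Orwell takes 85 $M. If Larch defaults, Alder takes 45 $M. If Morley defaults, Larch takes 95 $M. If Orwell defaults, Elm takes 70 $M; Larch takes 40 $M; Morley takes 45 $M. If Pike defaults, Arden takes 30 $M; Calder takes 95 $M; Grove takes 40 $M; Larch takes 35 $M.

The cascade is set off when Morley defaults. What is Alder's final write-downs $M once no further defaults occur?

45

Round 1 — Morley defaults (initial).
  Larch: +95 → 95 ≥ 70
Round 2 — Larch defaults.
  Alder: +45 → 45 < 50
No further defaults.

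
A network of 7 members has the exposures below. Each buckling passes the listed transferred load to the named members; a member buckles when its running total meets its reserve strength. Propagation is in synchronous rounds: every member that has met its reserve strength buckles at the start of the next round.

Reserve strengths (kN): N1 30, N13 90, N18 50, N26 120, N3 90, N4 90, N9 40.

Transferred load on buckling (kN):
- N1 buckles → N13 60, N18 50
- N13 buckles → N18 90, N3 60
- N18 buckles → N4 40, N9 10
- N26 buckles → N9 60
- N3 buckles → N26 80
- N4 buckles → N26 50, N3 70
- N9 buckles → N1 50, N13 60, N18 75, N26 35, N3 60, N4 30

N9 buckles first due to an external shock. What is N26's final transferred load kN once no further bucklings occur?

Round 1 — N9 buckles (initial).
  N1: +50 → 50 ≥ 30
  N13: +60 → 60 < 90
  N18: +75 → 75 ≥ 50
  N26: +35 → 35 < 120
  N3: +60 → 60 < 90
  N4: +30 → 30 < 90
Round 2 — N1, N18 buckle.
  N13: +60 → 120 ≥ 90
  N4: +40 → 70 < 90
Round 3 — N13 buckles.
  N3: +60 → 120 ≥ 90
Round 4 — N3 buckles.
  N26: +80 → 115 < 120
No further bucklings.

115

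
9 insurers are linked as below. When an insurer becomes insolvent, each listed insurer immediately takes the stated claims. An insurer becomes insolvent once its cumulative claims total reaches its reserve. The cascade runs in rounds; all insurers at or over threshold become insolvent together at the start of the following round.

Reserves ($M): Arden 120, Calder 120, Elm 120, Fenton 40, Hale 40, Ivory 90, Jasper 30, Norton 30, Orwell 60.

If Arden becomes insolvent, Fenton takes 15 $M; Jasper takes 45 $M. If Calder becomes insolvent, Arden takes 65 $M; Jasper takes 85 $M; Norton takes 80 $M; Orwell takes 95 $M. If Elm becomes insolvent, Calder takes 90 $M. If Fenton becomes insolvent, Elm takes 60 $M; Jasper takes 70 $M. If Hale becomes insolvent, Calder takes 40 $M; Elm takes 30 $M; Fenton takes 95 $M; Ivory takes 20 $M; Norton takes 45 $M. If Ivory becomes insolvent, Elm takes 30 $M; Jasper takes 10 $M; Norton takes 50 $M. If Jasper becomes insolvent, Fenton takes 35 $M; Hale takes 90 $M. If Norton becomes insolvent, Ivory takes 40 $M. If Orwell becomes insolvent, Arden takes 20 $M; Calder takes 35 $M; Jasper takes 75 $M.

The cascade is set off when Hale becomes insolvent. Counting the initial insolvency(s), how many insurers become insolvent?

Round 1 — Hale becomes insolvent (initial).
  Calder: +40 → 40 < 120
  Elm: +30 → 30 < 120
  Fenton: +95 → 95 ≥ 40
  Ivory: +20 → 20 < 90
  Norton: +45 → 45 ≥ 30
Round 2 — Fenton, Norton become insolvent.
  Elm: +60 → 90 < 120
  Ivory: +40 → 60 < 90
  Jasper: +70 → 70 ≥ 30
Round 3 — Jasper becomes insolvent.
No further insolvencies.

4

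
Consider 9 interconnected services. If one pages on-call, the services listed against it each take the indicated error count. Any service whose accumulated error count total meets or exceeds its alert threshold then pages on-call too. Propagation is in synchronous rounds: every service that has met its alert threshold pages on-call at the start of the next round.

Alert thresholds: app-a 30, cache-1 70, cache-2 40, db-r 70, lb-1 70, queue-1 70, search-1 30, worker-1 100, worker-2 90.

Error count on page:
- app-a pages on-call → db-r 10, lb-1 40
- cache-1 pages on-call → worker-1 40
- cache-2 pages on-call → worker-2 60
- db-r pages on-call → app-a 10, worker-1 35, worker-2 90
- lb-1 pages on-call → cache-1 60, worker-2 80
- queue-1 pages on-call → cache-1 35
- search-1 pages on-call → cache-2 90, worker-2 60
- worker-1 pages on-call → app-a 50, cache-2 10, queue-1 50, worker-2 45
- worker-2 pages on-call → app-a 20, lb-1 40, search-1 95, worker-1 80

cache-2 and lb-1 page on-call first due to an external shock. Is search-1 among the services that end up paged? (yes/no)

yes

Round 1 — cache-2, lb-1 page on-call (initial).
  cache-1: +60 → 60 < 70
  worker-2: +60+80 → 140 ≥ 90
Round 2 — worker-2 pages on-call.
  app-a: +20 → 20 < 30
  search-1: +95 → 95 ≥ 30
  worker-1: +80 → 80 < 100
Round 3 — search-1 pages on-call.
No further pages.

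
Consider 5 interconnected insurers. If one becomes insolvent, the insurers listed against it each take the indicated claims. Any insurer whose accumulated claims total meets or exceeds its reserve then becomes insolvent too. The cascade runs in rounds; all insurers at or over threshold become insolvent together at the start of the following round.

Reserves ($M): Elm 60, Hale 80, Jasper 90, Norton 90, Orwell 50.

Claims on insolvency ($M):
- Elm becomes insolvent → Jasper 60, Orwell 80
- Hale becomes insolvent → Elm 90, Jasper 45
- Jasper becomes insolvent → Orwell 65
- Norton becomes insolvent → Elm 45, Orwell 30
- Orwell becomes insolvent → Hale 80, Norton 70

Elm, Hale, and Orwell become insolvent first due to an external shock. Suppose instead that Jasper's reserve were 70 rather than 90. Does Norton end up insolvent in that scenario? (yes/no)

no

With Jasper's reserve at 70:
Round 1 — Elm, Hale, Orwell become insolvent (initial).
  Jasper: +60+45 → 105 ≥ 70
  Norton: +70 → 70 < 90
Round 2 — Jasper becomes insolvent.
No further insolvencies.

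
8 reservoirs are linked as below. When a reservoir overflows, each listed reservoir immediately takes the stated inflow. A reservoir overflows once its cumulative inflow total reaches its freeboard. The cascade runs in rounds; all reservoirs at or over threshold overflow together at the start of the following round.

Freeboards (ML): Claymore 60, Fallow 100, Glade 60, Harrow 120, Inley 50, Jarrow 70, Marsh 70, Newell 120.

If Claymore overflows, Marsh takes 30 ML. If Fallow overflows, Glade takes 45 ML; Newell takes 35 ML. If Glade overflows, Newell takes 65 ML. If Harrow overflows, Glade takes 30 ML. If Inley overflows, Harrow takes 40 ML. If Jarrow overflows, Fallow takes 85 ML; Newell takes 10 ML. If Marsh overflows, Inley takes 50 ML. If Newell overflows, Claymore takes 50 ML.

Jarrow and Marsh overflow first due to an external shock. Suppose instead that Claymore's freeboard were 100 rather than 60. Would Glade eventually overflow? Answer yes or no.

no

With Claymore's freeboard at 100:
Round 1 — Jarrow, Marsh overflow (initial).
  Fallow: +85 → 85 < 100
  Inley: +50 → 50 ≥ 50
  Newell: +10 → 10 < 120
Round 2 — Inley overflows.
  Harrow: +40 → 40 < 120
No further overflows.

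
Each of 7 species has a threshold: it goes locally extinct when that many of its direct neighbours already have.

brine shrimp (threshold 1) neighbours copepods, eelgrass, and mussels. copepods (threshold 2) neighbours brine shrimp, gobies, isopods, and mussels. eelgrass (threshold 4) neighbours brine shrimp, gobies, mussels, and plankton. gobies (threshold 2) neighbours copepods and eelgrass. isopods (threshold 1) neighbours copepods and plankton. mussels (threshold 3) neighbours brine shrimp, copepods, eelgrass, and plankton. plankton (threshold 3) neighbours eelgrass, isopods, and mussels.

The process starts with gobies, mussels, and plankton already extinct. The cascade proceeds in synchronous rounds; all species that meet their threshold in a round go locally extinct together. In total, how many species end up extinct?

7

Round 1 — gobies, mussels, plankton go locally extinct (initial).
Round 2 — checking thresholds:
  brine shrimp: 1 of 3 neighbours ≥ 1, goes locally extinct.
  copepods: 2 of 4 neighbours ≥ 2, goes locally extinct.
  eelgrass: 3 of 4 neighbours < 4, holds.
  isopods: 1 of 2 neighbours ≥ 1, goes locally extinct.
Round 3 — checking thresholds:
  eelgrass: 4 of 4 neighbours ≥ 4, goes locally extinct.
Round 4 — no new extinctions; cascade stops.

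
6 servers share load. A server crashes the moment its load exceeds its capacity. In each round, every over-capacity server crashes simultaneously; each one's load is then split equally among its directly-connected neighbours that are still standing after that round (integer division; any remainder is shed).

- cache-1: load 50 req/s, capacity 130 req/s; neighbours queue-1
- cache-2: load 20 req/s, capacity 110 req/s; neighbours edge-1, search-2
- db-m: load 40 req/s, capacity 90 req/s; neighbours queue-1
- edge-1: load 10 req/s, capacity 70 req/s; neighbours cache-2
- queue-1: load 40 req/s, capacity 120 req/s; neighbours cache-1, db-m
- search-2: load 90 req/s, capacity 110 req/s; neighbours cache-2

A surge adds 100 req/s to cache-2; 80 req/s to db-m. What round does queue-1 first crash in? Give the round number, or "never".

2

Round 1 — cache-2 at 120 > 110; db-m at 120 > 90. cache-2, db-m crash.
  cache-2 sheds 120 req/s to edge-1, search-2: 60 each.
    edge-1: 10+60 = 70 ≤ 70
    search-2: 90+60 = 150 > 110
  db-m sheds 120 req/s to queue-1: 120 each.
    queue-1: 40+120 = 160 > 120
Round 2 — queue-1, search-2 crash.
  queue-1 sheds 160 req/s to cache-1: 160 each.
    cache-1: 50+160 = 210 > 130
  search-2 sheds 150 req/s: no online neighbours, lost.
Round 3 — cache-1 crashes.
  cache-1 sheds 210 req/s: no online neighbours, lost.
No further crashes.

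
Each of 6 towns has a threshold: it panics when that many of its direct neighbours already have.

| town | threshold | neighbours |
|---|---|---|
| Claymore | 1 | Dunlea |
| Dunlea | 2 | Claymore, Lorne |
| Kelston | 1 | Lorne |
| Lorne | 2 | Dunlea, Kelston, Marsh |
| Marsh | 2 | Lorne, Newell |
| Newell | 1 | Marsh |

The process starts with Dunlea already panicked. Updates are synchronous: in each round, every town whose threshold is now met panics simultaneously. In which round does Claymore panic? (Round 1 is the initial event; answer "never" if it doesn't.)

Round 1 — Dunlea panics (initial).
Round 2 — checking thresholds:
  Claymore: 1 of 1 neighbours ≥ 1, panics.
  Lorne: 1 of 3 neighbours < 2, holds.
Round 3 — no new panics; cascade stops.

2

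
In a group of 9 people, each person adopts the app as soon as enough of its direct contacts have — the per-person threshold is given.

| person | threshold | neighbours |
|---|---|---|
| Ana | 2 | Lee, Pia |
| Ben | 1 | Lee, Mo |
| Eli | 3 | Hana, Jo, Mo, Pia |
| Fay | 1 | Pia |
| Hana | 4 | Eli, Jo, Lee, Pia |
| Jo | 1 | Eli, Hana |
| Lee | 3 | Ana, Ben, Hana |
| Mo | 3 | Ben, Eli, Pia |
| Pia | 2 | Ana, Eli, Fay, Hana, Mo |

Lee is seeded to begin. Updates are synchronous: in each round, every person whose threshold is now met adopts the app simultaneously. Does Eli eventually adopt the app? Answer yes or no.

no

Round 1 — Lee adopts the app (initial).
Round 2 — checking thresholds:
  Ana: 1 of 2 neighbours < 2, not yet.
  Ben: 1 of 2 neighbours ≥ 1, adopts the app.
  Hana: 1 of 4 neighbours < 4, not yet.
Round 3 — no new adoptions; cascade stops.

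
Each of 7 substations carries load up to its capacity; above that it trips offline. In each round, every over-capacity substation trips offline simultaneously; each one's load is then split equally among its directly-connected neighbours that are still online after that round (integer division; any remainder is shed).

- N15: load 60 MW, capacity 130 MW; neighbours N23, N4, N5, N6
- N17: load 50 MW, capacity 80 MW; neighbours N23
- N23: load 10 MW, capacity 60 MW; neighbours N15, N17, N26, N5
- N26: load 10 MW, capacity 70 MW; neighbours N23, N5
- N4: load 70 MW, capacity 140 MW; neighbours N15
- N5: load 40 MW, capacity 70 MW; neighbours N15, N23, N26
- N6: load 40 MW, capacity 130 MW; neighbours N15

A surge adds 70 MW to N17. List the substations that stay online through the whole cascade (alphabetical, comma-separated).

N6

Round 1 — N17 at 120 > 80. N17 trips offline.
  N17 sheds 120 MW to N23: 120 each.
    N23: 10+120 = 130 > 60
Round 2 — N23 trips offline.
  N23 sheds 130 MW to N15, N26, N5: 43 each (1 lost).
    N15: 60+43 = 103 ≤ 130
    N26: 10+43 = 53 ≤ 70
    N5: 40+43 = 83 > 70
Round 3 — N5 trips offline.
  N5 sheds 83 MW to N15, N26: 41 each (1 lost).
    N15: 103+41 = 144 > 130
    N26: 53+41 = 94 > 70
Round 4 — N15, N26 trip offline.
  N15 sheds 144 MW to N4, N6: 72 each.
    N4: 70+72 = 142 > 140
    N6: 40+72 = 112 ≤ 130
  N26 sheds 94 MW: no online neighbours, lost.
Round 5 — N4 trips offline.
  N4 sheds 142 MW: no online neighbours, lost.
No further trips.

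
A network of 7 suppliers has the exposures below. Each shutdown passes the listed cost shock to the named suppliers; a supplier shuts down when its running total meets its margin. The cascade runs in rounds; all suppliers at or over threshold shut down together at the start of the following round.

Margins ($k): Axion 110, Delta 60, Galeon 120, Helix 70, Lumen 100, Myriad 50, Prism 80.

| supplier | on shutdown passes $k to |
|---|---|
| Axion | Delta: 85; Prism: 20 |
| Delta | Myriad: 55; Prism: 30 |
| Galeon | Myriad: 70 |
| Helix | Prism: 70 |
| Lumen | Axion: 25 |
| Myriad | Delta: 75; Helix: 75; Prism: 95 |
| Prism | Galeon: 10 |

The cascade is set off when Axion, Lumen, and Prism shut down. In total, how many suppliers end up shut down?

Round 1 — Axion, Lumen, Prism shut down (initial).
  Delta: +85 → 85 ≥ 60
  Galeon: +10 → 10 < 120
Round 2 — Delta shuts down.
  Myriad: +55 → 55 ≥ 50
Round 3 — Myriad shuts down.
  Helix: +75 → 75 ≥ 70
Round 4 — Helix shuts down.
No further shutdowns.

6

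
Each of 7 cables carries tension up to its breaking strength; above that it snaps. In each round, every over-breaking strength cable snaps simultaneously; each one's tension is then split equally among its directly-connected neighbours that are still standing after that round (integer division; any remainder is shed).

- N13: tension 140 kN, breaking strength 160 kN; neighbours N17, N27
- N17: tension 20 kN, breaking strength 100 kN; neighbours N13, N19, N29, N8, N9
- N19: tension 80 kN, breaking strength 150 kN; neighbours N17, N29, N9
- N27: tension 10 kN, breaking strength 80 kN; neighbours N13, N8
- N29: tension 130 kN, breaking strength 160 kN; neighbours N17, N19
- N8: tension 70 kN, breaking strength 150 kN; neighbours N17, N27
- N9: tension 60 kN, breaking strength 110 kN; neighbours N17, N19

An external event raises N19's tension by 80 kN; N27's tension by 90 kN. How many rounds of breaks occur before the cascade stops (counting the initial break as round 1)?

4

Round 1 — N19 at 160 > 150; N27 at 100 > 80. N19, N27 snap.
  N19 sheds 160 kN to N17, N29, N9: 53 each (1 lost).
    N17: 20+53 = 73 ≤ 100
    N29: 130+53 = 183 > 160
    N9: 60+53 = 113 > 110
  N27 sheds 100 kN to N13, N8: 50 each.
    N13: 140+50 = 190 > 160
    N8: 70+50 = 120 ≤ 150
Round 2 — N13, N29, N9 snap.
  N13 sheds 190 kN to N17: 190 each.
    N17: 73+190 = 263 > 100
  N29 sheds 183 kN to N17: 183 each.
    N17: 263+183 = 446 > 100
  N9 sheds 113 kN to N17: 113 each.
    N17: 446+113 = 559 > 100
Round 3 — N17 snaps.
  N17 sheds 559 kN to N8: 559 each.
    N8: 120+559 = 679 > 150
Round 4 — N8 snaps.
  N8 sheds 679 kN: no online neighbours, lost.
No further breaks.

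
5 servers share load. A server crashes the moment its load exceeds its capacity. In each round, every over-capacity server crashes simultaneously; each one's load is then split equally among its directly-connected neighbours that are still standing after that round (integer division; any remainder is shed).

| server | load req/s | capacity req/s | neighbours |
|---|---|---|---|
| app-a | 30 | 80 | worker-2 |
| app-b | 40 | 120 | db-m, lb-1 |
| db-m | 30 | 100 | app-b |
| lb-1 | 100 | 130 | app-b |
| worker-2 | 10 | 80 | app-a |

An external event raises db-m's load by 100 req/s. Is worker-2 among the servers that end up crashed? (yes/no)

no

Round 1 — db-m at 130 > 100. db-m crashes.
  db-m sheds 130 req/s to app-b: 130 each.
    app-b: 40+130 = 170 > 120
Round 2 — app-b crashes.
  app-b sheds 170 req/s to lb-1: 170 each.
    lb-1: 100+170 = 270 > 130
Round 3 — lb-1 crashes.
  lb-1 sheds 270 req/s: no online neighbours, lost.
No further crashes.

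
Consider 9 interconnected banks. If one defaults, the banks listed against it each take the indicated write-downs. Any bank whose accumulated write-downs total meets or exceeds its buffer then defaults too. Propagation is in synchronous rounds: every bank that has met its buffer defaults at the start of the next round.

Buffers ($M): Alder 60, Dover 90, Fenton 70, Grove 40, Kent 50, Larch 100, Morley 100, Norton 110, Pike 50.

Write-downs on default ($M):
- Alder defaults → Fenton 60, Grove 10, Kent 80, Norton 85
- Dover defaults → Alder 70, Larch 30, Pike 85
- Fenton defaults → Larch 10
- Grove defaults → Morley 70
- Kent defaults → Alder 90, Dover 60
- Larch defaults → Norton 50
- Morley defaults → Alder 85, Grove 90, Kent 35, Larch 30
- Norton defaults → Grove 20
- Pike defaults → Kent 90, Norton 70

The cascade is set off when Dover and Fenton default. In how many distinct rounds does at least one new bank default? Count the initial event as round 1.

Round 1 — Dover, Fenton default (initial).
  Alder: +70 → 70 ≥ 60
  Larch: +30+10 → 40 < 100
  Pike: +85 → 85 ≥ 50
Round 2 — Alder, Pike default.
  Grove: +10 → 10 < 40
  Kent: +80+90 → 170 ≥ 50
  Norton: +85+70 → 155 ≥ 110
Round 3 — Kent, Norton default.
  Grove: +20 → 30 < 40
No further defaults.

3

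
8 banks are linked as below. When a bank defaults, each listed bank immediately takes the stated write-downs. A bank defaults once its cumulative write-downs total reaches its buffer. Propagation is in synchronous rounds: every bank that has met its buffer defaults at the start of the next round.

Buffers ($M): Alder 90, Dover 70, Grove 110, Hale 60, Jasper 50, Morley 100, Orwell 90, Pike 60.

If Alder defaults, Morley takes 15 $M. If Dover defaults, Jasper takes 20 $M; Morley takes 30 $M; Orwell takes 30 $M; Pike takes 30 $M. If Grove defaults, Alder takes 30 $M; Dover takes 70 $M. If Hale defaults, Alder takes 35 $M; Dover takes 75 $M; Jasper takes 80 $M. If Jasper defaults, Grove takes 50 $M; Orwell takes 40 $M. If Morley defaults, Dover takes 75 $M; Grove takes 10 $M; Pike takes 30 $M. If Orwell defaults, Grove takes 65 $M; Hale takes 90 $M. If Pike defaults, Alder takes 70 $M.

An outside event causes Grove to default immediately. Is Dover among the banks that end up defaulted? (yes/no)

Round 1 — Grove defaults (initial).
  Alder: +30 → 30 < 90
  Dover: +70 → 70 ≥ 70
Round 2 — Dover defaults.
  Jasper: +20 → 20 < 50
  Morley: +30 → 30 < 100
  Orwell: +30 → 30 < 90
  Pike: +30 → 30 < 60
No further defaults.

yes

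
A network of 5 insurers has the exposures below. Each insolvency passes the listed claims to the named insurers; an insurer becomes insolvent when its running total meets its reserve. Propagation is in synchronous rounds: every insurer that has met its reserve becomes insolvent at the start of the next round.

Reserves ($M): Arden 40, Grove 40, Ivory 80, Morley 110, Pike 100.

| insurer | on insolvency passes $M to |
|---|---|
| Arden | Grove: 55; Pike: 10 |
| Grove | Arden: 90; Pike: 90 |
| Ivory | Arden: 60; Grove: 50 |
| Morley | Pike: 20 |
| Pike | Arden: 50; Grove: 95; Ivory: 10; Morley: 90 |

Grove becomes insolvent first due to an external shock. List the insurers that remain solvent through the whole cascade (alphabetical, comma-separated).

Round 1 — Grove becomes insolvent (initial).
  Arden: +90 → 90 ≥ 40
  Pike: +90 → 90 < 100
Round 2 — Arden becomes insolvent.
  Pike: +10 → 100 ≥ 100
Round 3 — Pike becomes insolvent.
  Ivory: +10 → 10 < 80
  Morley: +90 → 90 < 110
No further insolvencies.

Ivory, Morley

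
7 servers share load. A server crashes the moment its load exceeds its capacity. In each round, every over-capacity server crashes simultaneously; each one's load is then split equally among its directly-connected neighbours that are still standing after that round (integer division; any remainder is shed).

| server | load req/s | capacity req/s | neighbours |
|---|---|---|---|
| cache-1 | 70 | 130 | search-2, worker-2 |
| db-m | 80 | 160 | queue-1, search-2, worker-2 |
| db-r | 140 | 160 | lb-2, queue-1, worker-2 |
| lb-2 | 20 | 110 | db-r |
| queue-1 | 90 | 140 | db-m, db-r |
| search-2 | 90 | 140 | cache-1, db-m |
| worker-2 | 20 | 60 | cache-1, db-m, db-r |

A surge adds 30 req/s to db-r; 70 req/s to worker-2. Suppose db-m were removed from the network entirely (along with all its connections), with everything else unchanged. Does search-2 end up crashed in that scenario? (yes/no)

With db-m removed:
Round 1 — db-r at 170 > 160; worker-2 at 90 > 60. db-r, worker-2 crash.
  db-r sheds 170 req/s to lb-2, queue-1: 85 each.
    lb-2: 20+85 = 105 ≤ 110
    queue-1: 90+85 = 175 > 140
  worker-2 sheds 90 req/s to cache-1: 90 each.
    cache-1: 70+90 = 160 > 130
Round 2 — cache-1, queue-1 crash.
  cache-1 sheds 160 req/s to search-2: 160 each.
    search-2: 90+160 = 250 > 140
  queue-1 sheds 175 req/s: no online neighbours, lost.
Round 3 — search-2 crashes.
  search-2 sheds 250 req/s: no online neighbours, lost.
No further crashes.

yes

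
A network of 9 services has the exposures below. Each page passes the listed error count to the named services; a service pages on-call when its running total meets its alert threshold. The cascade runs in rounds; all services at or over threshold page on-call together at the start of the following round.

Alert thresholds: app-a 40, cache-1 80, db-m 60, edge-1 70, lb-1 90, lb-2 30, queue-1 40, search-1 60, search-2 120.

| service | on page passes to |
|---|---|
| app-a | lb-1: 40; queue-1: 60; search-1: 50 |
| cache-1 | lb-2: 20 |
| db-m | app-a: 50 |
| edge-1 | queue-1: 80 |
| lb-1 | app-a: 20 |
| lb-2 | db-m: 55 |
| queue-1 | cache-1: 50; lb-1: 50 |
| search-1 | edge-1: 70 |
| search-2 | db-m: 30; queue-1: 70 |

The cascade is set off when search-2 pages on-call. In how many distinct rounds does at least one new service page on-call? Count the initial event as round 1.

2

Round 1 — search-2 pages on-call (initial).
  db-m: +30 → 30 < 60
  queue-1: +70 → 70 ≥ 40
Round 2 — queue-1 pages on-call.
  cache-1: +50 → 50 < 80
  lb-1: +50 → 50 < 90
No further pages.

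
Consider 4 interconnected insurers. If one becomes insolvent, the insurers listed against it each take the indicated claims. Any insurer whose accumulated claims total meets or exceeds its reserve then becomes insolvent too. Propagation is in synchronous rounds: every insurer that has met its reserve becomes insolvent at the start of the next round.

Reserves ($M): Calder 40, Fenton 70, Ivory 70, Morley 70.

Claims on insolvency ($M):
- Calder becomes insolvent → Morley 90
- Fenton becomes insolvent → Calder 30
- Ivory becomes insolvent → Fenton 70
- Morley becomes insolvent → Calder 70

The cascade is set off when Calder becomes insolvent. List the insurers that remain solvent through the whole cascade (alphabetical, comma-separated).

Fenton, Ivory

Round 1 — Calder becomes insolvent (initial).
  Morley: +90 → 90 ≥ 70
Round 2 — Morley becomes insolvent.
No further insolvencies.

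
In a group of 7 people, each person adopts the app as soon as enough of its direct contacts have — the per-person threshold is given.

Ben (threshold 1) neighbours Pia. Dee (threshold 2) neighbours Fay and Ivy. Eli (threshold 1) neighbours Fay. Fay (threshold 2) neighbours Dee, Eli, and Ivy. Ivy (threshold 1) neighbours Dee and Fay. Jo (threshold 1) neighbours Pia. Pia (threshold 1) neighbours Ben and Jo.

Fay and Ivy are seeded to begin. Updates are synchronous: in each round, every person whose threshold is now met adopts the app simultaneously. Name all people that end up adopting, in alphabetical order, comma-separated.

Dee, Eli, Fay, Ivy

Round 1 — Fay, Ivy adopt the app (initial).
Round 2 — checking thresholds:
  Dee: 2 of 2 neighbours ≥ 2, adopts the app.
  Eli: 1 of 1 neighbours ≥ 1, adopts the app.
Round 3 — no new adoptions; cascade stops.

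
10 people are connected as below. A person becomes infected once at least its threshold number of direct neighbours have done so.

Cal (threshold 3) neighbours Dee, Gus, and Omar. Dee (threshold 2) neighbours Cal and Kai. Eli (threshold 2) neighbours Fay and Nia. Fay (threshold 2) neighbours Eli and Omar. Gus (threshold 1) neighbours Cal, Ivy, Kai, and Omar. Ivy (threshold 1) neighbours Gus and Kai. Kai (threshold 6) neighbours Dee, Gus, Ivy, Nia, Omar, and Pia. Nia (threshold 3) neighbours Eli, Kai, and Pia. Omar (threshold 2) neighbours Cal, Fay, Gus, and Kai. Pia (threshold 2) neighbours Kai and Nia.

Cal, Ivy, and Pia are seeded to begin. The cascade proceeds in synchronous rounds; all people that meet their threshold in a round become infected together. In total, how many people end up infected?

5

Round 1 — Cal, Ivy, Pia become infected (initial).
Round 2 — checking thresholds:
  Dee: 1 of 2 neighbours < 2, not yet.
  Gus: 2 of 4 neighbours ≥ 1, becomes infected.
  Kai: 2 of 6 neighbours < 6, not yet.
  Nia: 1 of 3 neighbours < 3, not yet.
  Omar: 1 of 4 neighbours < 2, not yet.
Round 3 — checking thresholds:
  Dee: 1 of 2 neighbours < 2, not yet.
  Kai: 3 of 6 neighbours < 6, not yet.
  Nia: 1 of 3 neighbours < 3, not yet.
  Omar: 2 of 4 neighbours ≥ 2, becomes infected.
Round 4 — no new infections; cascade stops.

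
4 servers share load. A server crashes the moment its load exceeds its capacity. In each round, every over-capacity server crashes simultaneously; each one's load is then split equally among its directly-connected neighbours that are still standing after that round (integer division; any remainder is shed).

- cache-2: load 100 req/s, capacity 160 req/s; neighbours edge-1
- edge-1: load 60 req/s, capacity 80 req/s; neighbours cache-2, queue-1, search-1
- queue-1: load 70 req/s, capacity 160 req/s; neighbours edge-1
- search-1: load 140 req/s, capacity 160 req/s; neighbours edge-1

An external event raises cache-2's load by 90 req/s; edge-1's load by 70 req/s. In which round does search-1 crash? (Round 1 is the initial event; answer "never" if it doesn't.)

2

Round 1 — cache-2 at 190 > 160; edge-1 at 130 > 80. cache-2, edge-1 crash.
  cache-2 sheds 190 req/s: no online neighbours, lost.
  edge-1 sheds 130 req/s to queue-1, search-1: 65 each.
    queue-1: 70+65 = 135 ≤ 160
    search-1: 140+65 = 205 > 160
Round 2 — search-1 crashes.
  search-1 sheds 205 req/s: no online neighbours, lost.
No further crashes.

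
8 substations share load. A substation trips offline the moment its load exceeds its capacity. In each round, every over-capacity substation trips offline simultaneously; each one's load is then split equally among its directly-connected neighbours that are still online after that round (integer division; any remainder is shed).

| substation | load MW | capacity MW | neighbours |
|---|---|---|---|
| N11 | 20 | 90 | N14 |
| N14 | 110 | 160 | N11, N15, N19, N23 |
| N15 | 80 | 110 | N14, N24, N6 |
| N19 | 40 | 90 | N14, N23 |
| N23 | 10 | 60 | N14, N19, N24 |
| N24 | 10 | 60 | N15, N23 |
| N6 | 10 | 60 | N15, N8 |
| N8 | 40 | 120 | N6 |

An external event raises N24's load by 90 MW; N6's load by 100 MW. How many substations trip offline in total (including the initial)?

Round 1 — N24 at 100 > 60; N6 at 110 > 60. N24, N6 trip offline.
  N24 sheds 100 MW to N15, N23: 50 each.
    N15: 80+50 = 130 > 110
    N23: 10+50 = 60 ≤ 60
  N6 sheds 110 MW to N15, N8: 55 each.
    N15: 130+55 = 185 > 110
    N8: 40+55 = 95 ≤ 120
Round 2 — N15 trips offline.
  N15 sheds 185 MW to N14: 185 each.
    N14: 110+185 = 295 > 160
Round 3 — N14 trips offline.
  N14 sheds 295 MW to N11, N19, N23: 98 each (1 lost).
    N11: 20+98 = 118 > 90
    N19: 40+98 = 138 > 90
    N23: 60+98 = 158 > 60
Round 4 — N11, N19, N23 trip offline.
  N11 sheds 118 MW: no online neighbours, lost.
  N19 sheds 138 MW: no online neighbours, lost.
  N23 sheds 158 MW: no online neighbours, lost.
No further trips.

7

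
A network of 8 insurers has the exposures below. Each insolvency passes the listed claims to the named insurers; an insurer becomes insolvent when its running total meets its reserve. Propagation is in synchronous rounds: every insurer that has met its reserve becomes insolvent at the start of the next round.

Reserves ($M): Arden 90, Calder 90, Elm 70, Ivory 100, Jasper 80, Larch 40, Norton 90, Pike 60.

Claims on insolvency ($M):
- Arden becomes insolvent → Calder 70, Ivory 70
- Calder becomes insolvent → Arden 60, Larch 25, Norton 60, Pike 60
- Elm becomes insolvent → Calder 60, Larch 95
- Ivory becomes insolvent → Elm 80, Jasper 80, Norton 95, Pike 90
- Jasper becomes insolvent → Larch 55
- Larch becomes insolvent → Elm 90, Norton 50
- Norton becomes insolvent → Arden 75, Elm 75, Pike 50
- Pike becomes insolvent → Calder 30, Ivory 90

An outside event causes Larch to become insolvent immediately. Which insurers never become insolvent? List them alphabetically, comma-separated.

Round 1 — Larch becomes insolvent (initial).
  Elm: +90 → 90 ≥ 70
  Norton: +50 → 50 < 90
Round 2 — Elm becomes insolvent.
  Calder: +60 → 60 < 90
No further insolvencies.

Arden, Calder, Ivory, Jasper, Norton, Pike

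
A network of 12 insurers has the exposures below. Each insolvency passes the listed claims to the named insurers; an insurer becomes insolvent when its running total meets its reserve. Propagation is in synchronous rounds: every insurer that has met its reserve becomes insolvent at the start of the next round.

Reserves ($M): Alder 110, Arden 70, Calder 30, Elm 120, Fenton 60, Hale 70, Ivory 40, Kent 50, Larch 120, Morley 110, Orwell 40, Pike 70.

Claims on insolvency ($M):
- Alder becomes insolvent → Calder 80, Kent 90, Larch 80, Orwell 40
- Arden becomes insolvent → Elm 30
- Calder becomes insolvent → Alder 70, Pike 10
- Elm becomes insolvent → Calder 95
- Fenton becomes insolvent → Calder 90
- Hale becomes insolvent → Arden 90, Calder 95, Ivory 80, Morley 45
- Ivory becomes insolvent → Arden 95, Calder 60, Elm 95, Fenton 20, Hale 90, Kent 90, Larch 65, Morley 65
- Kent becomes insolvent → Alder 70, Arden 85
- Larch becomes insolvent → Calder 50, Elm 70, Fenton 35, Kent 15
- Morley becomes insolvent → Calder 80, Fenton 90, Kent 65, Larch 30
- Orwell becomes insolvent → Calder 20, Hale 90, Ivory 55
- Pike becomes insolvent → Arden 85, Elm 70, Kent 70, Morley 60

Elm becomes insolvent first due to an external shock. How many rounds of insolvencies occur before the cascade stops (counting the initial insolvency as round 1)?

2

Round 1 — Elm becomes insolvent (initial).
  Calder: +95 → 95 ≥ 30
Round 2 — Calder becomes insolvent.
  Alder: +70 → 70 < 110
  Pike: +10 → 10 < 70
No further insolvencies.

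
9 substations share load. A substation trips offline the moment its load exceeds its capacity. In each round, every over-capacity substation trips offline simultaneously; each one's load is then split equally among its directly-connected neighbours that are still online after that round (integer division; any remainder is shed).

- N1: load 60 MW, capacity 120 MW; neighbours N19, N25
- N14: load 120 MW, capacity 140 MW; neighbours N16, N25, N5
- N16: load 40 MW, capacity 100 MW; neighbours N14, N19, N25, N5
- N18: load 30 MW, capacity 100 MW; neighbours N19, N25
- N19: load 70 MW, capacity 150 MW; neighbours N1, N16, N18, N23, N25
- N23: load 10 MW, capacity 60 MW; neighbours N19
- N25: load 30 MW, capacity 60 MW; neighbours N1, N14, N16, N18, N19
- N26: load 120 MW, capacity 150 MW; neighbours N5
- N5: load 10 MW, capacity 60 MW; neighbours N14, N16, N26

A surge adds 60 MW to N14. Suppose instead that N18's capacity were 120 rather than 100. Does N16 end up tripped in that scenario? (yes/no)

With N18's capacity at 120:
Round 1 — N14 at 180 > 140. N14 trips offline.
  N14 sheds 180 MW to N16, N25, N5: 60 each.
    N16: 40+60 = 100 ≤ 100
    N25: 30+60 = 90 > 60
    N5: 10+60 = 70 > 60
Round 2 — N25, N5 trip offline.
  N25 sheds 90 MW to N1, N16, N18, N19: 22 each (2 lost).
    N1: 60+22 = 82 ≤ 120
    N16: 100+22 = 122 > 100
    N18: 30+22 = 52 ≤ 120
    N19: 70+22 = 92 ≤ 150
  N5 sheds 70 MW to N16, N26: 35 each.
    N16: 122+35 = 157 > 100
    N26: 120+35 = 155 > 150
Round 3 — N16, N26 trip offline.
  N16 sheds 157 MW to N19: 157 each.
    N19: 92+157 = 249 > 150
  N26 sheds 155 MW: no online neighbours, lost.
Round 4 — N19 trips offline.
  N19 sheds 249 MW to N1, N18, N23: 83 each.
    N1: 82+83 = 165 > 120
    N18: 52+83 = 135 > 120
    N23: 10+83 = 93 > 60
Round 5 — N1, N18, N23 trip offline.
  N1 sheds 165 MW: no online neighbours, lost.
  N18 sheds 135 MW: no online neighbours, lost.
  N23 sheds 93 MW: no online neighbours, lost.
No further trips.

yes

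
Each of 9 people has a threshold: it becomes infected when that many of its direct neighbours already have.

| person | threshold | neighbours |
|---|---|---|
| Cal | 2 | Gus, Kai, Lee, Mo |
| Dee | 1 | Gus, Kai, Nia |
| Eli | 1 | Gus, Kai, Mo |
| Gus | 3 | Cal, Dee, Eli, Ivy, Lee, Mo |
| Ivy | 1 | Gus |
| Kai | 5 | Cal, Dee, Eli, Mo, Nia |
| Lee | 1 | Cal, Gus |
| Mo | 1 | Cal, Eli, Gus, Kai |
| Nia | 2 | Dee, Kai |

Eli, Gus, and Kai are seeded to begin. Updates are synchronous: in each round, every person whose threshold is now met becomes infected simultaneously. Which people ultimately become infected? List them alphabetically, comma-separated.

Round 1 — Eli, Gus, Kai become infected (initial).
Round 2 — checking thresholds:
  Cal: 2 of 4 neighbours ≥ 2, becomes infected.
  Dee: 2 of 3 neighbours ≥ 1, becomes infected.
  Ivy: 1 of 1 neighbours ≥ 1, becomes infected.
  Lee: 1 of 2 neighbours ≥ 1, becomes infected.
  Mo: 3 of 4 neighbours ≥ 1, becomes infected.
  Nia: 1 of 2 neighbours < 2, not yet.
Round 3 — checking thresholds:
  Nia: 2 of 2 neighbours ≥ 2, becomes infected.
Round 4 — no new infections; cascade stops.

Cal, Dee, Eli, Gus, Ivy, Kai, Lee, Mo, Nia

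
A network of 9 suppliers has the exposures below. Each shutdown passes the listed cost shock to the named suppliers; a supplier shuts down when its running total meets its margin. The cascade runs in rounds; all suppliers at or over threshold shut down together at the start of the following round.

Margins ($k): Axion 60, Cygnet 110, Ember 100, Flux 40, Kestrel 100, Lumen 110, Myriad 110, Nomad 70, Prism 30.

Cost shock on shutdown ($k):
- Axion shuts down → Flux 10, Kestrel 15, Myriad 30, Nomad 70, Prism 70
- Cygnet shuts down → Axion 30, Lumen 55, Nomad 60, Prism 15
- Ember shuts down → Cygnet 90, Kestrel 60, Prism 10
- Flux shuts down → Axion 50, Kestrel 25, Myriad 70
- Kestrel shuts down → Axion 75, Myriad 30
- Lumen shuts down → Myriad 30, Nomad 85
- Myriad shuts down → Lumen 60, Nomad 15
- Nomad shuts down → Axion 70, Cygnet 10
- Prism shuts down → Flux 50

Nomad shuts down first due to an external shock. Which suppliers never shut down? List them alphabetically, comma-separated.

Cygnet, Ember, Kestrel, Lumen, Myriad

Round 1 — Nomad shuts down (initial).
  Axion: +70 → 70 ≥ 60
  Cygnet: +10 → 10 < 110
Round 2 — Axion shuts down.
  Flux: +10 → 10 < 40
  Kestrel: +15 → 15 < 100
  Myriad: +30 → 30 < 110
  Prism: +70 → 70 ≥ 30
Round 3 — Prism shuts down.
  Flux: +50 → 60 ≥ 40
Round 4 — Flux shuts down.
  Kestrel: +25 → 40 < 100
  Myriad: +70 → 100 < 110
No further shutdowns.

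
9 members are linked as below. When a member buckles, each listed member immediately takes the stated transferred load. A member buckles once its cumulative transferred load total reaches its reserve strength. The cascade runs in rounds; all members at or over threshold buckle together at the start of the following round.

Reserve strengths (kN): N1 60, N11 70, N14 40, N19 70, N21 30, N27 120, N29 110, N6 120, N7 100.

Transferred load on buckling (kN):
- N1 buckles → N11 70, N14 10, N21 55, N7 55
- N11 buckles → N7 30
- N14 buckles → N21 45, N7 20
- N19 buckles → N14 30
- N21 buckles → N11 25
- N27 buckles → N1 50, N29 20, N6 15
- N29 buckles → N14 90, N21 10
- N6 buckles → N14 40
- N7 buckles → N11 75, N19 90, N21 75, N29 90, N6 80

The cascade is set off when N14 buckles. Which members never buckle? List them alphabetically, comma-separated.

Round 1 — N14 buckles (initial).
  N21: +45 → 45 ≥ 30
  N7: +20 → 20 < 100
Round 2 — N21 buckles.
  N11: +25 → 25 < 70
No further bucklings.

N1, N11, N19, N27, N29, N6, N7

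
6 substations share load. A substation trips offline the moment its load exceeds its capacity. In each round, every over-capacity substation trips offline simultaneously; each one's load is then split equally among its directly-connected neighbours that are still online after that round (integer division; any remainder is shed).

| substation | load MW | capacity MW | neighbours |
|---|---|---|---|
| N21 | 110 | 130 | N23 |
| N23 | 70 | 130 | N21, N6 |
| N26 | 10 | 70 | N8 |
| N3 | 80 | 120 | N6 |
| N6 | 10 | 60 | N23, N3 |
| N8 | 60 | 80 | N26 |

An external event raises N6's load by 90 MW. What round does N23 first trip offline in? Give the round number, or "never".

never

Round 1 — N6 at 100 > 60. N6 trips offline.
  N6 sheds 100 MW to N23, N3: 50 each.
    N23: 70+50 = 120 ≤ 130
    N3: 80+50 = 130 > 120
Round 2 — N3 trips offline.
  N3 sheds 130 MW: no online neighbours, lost.
No further trips.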